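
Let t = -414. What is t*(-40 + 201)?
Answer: -66654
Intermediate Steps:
t*(-40 + 201) = -414*(-40 + 201) = -414*161 = -66654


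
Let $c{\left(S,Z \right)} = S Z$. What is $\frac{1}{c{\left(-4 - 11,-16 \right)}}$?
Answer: $\frac{1}{240} \approx 0.0041667$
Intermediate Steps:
$\frac{1}{c{\left(-4 - 11,-16 \right)}} = \frac{1}{\left(-4 - 11\right) \left(-16\right)} = \frac{1}{\left(-15\right) \left(-16\right)} = \frac{1}{240}$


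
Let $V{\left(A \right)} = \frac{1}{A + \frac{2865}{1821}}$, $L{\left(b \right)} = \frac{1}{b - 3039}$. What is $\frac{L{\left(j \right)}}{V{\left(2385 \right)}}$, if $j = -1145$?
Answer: $- \frac{724325}{1269844} \approx -0.57041$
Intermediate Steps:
$L{\left(b \right)} = \frac{1}{-3039 + b}$
$V{\left(A \right)} = \frac{1}{\frac{955}{607} + A}$ ($V{\left(A \right)} = \frac{1}{A + 2865 \cdot \frac{1}{1821}} = \frac{1}{A + \frac{955}{607}} = \frac{1}{\frac{955}{607} + A}$)
$\frac{L{\left(j \right)}}{V{\left(2385 \right)}} = \frac{1}{\left(-3039 - 1145\right) \frac{607}{955 + 607 \cdot 2385}} = \frac{1}{\left(-4184\right) \frac{607}{955 + 1447695}} = - \frac{1}{4184 \cdot \frac{607}{1448650}} = \left(- \frac{1}{4184}\right) \frac{1448650}{607} = - \frac{724325}{1269844}$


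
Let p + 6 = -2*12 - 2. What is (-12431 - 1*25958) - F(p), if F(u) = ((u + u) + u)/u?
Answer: -38392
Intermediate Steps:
p = -32 (p = -6 + (-2*12 - 2) = -6 + (-24 - 2) = -6 - 26 = -32)
F(u) = 3 (F(u) = (2*u + u)/u = (3*u)/u = 3)
(-12431 - 1*25958) - F(p) = (-12431 - 1*25958) - 1*3 = (-12431 - 25958) - 3 = -38389 - 3 = -38392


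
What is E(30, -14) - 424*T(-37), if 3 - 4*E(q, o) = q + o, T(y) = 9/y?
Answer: 14783/148 ≈ 99.885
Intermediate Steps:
E(q, o) = 3/4 - o/4 - q/4 (E(q, o) = 3/4 - (q + o)/4 = 3/4 - (o + q)/4 = 3/4 + (-o/4 - q/4) = 3/4 - o/4 - q/4)
E(30, -14) - 424*T(-37) = (3/4 - 1/4*(-14) - 1/4*30) - 3816/(-37) = (3/4 + 7/2 - 15/2) - 3816*(-1)/37 = -13/4 - 424*(-9/37) = -13/4 + 3816/37 = 14783/148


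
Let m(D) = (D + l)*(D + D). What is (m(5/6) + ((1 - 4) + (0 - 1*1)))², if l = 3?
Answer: 1849/324 ≈ 5.7068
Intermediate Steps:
m(D) = 2*D*(3 + D) (m(D) = (D + 3)*(D + D) = (3 + D)*(2*D) = 2*D*(3 + D))
(m(5/6) + ((1 - 4) + (0 - 1*1)))² = (2*(5/6)*(3 + 5/6) + ((1 - 4) + (0 - 1*1)))² = (2*(5*(⅙))*(3 + 5*(⅙)) + (-3 + (0 - 1)))² = (2*(⅚)*(3 + ⅚) + (-3 - 1))² = (2*(⅚)*(23/6) - 4)² = (115/18 - 4)² = (43/18)² = 1849/324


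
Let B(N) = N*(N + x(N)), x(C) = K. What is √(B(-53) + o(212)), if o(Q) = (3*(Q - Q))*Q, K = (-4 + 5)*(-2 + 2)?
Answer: 53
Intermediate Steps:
K = 0 (K = 1*0 = 0)
x(C) = 0
B(N) = N² (B(N) = N*(N + 0) = N*N = N²)
o(Q) = 0 (o(Q) = (3*0)*Q = 0*Q = 0)
√(B(-53) + o(212)) = √((-53)² + 0) = √(2809 + 0) = √2809 = 53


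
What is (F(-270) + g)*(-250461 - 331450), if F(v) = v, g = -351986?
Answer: 204981641216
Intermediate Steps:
(F(-270) + g)*(-250461 - 331450) = (-270 - 351986)*(-250461 - 331450) = -352256*(-581911) = 204981641216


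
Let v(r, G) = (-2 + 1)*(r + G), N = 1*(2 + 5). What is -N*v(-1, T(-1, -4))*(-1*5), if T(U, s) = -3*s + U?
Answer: -350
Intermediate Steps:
T(U, s) = U - 3*s
N = 7 (N = 1*7 = 7)
v(r, G) = -G - r (v(r, G) = -(G + r) = -G - r)
-N*v(-1, T(-1, -4))*(-1*5) = -7*(-(-1 - 3*(-4)) - 1*(-1))*(-1*5) = -7*(-(-1 + 12) + 1)*(-5) = -7*(-1*11 + 1)*(-5) = -7*(-11 + 1)*(-5) = -7*(-10)*(-5) = -(-70)*(-5) = -1*350 = -350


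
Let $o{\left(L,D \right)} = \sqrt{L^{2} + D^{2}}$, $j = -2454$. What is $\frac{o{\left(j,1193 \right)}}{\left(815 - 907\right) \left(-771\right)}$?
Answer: $\frac{\sqrt{7445365}}{70932} \approx 0.038468$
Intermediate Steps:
$o{\left(L,D \right)} = \sqrt{D^{2} + L^{2}}$
$\frac{o{\left(j,1193 \right)}}{\left(815 - 907\right) \left(-771\right)} = \frac{\sqrt{1193^{2} + \left(-2454\right)^{2}}}{\left(815 - 907\right) \left(-771\right)} = \frac{\sqrt{1423249 + 6022116}}{\left(-92\right) \left(-771\right)} = \frac{\sqrt{7445365}}{70932}$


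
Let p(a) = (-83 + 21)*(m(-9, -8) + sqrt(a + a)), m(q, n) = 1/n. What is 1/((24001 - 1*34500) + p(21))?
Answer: -23980/251211151 + 992*sqrt(42)/1758478057 ≈ -9.1802e-5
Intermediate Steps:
p(a) = 31/4 - 62*sqrt(2)*sqrt(a) (p(a) = (-83 + 21)*(1/(-8) + sqrt(a + a)) = -62*(-1/8 + sqrt(2*a)) = -62*(-1/8 + sqrt(2)*sqrt(a)) = 31/4 - 62*sqrt(2)*sqrt(a))
1/((24001 - 1*34500) + p(21)) = 1/((24001 - 1*34500) + (31/4 - 62*sqrt(2)*sqrt(21))) = 1/((24001 - 34500) + (31/4 - 62*sqrt(42))) = 1/(-10499 + (31/4 - 62*sqrt(42))) = 1/(-41965/4 - 62*sqrt(42))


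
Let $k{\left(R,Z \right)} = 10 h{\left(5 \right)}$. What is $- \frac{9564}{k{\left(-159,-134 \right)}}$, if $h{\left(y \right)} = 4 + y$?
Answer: $- \frac{1594}{15} \approx -106.27$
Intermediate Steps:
$k{\left(R,Z \right)} = 90$ ($k{\left(R,Z \right)} = 10 \left(4 + 5\right) = 10 \cdot 9 = 90$)
$- \frac{9564}{k{\left(-159,-134 \right)}} = - \frac{9564}{90} = \left(-9564\right) \frac{1}{90} = - \frac{1594}{15}$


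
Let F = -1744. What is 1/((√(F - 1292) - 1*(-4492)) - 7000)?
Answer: -19/47675 - I*√759/3146550 ≈ -0.00039853 - 8.7556e-6*I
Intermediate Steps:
1/((√(F - 1292) - 1*(-4492)) - 7000) = 1/((√(-1744 - 1292) - 1*(-4492)) - 7000) = 1/((√(-3036) + 4492) - 7000) = 1/((2*I*√759 + 4492) - 7000) = 1/((4492 + 2*I*√759) - 7000) = 1/(-2508 + 2*I*√759)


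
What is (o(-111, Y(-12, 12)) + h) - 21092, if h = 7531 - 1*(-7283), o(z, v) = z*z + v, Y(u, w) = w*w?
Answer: 6187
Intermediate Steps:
Y(u, w) = w²
o(z, v) = v + z² (o(z, v) = z² + v = v + z²)
h = 14814 (h = 7531 + 7283 = 14814)
(o(-111, Y(-12, 12)) + h) - 21092 = ((12² + (-111)²) + 14814) - 21092 = ((144 + 12321) + 14814) - 21092 = (12465 + 14814) - 21092 = 27279 - 21092 = 6187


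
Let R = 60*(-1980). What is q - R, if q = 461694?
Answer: 580494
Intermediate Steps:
R = -118800
q - R = 461694 - 1*(-118800) = 461694 + 118800 = 580494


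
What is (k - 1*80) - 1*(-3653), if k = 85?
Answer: 3658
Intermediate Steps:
(k - 1*80) - 1*(-3653) = (85 - 1*80) - 1*(-3653) = (85 - 80) + 3653 = 5 + 3653 = 3658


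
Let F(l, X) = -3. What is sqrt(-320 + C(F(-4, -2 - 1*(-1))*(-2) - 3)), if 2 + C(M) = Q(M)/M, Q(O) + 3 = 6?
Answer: I*sqrt(321) ≈ 17.916*I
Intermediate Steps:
Q(O) = 3 (Q(O) = -3 + 6 = 3)
C(M) = -2 + 3/M
sqrt(-320 + C(F(-4, -2 - 1*(-1))*(-2) - 3)) = sqrt(-320 + (-2 + 3/(-3*(-2) - 3))) = sqrt(-320 + (-2 + 3/(6 - 3))) = sqrt(-320 + (-2 + 3/3)) = sqrt(-320 + (-2 + 3*(1/3))) = sqrt(-320 + (-2 + 1)) = sqrt(-320 - 1) = sqrt(-321) = I*sqrt(321)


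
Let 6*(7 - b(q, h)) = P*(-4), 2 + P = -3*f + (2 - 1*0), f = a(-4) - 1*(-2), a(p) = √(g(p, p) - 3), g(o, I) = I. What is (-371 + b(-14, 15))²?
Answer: 135396 + 1472*I*√7 ≈ 1.354e+5 + 3894.5*I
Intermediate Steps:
a(p) = √(-3 + p) (a(p) = √(p - 3) = √(-3 + p))
f = 2 + I*√7 (f = √(-3 - 4) - 1*(-2) = √(-7) + 2 = I*√7 + 2 = 2 + I*√7 ≈ 2.0 + 2.6458*I)
P = -6 - 3*I*√7 (P = -2 + (-3*(2 + I*√7) + (2 - 1*0)) = -2 + ((-6 - 3*I*√7) + (2 + 0)) = -2 + ((-6 - 3*I*√7) + 2) = -2 + (-4 - 3*I*√7) = -6 - 3*I*√7 ≈ -6.0 - 7.9373*I)
b(q, h) = 3 - 2*I*√7 (b(q, h) = 7 - (-6 - 3*I*√7)*(-4)/6 = 7 - (24 + 12*I*√7)/6 = 7 + (-4 - 2*I*√7) = 3 - 2*I*√7)
(-371 + b(-14, 15))² = (-371 + (3 - 2*I*√7))² = (-368 - 2*I*√7)²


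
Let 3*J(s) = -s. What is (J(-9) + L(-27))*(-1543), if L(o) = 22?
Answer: -38575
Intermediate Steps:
J(s) = -s/3 (J(s) = (-s)/3 = -s/3)
(J(-9) + L(-27))*(-1543) = (-⅓*(-9) + 22)*(-1543) = (3 + 22)*(-1543) = 25*(-1543) = -38575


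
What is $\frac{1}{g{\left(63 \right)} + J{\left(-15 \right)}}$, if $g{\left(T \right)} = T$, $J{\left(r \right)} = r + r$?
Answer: $\frac{1}{33} \approx 0.030303$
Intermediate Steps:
$J{\left(r \right)} = 2 r$
$\frac{1}{g{\left(63 \right)} + J{\left(-15 \right)}} = \frac{1}{63 + 2 \left(-15\right)} = \frac{1}{63 - 30} = \frac{1}{33}$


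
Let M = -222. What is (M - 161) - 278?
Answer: -661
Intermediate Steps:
(M - 161) - 278 = (-222 - 161) - 278 = -383 - 278 = -661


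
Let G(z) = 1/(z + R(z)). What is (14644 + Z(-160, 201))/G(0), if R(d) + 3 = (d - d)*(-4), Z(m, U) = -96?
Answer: -43644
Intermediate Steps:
R(d) = -3 (R(d) = -3 + (d - d)*(-4) = -3 + 0*(-4) = -3 + 0 = -3)
G(z) = 1/(-3 + z) (G(z) = 1/(z - 3) = 1/(-3 + z))
(14644 + Z(-160, 201))/G(0) = (14644 - 96)/(1/(-3 + 0)) = 14548/(1/(-3)) = 14548/(-⅓) = 14548*(-3) = -43644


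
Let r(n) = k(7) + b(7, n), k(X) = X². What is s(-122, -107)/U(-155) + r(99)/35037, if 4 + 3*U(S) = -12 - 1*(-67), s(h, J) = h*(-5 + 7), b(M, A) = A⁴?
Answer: 95556766/35037 ≈ 2727.3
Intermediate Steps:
s(h, J) = 2*h (s(h, J) = h*2 = 2*h)
r(n) = 49 + n⁴ (r(n) = 7² + n⁴ = 49 + n⁴)
U(S) = 17 (U(S) = -4/3 + (-12 - 1*(-67))/3 = -4/3 + (-12 + 67)/3 = -4/3 + (⅓)*55 = -4/3 + 55/3 = 17)
s(-122, -107)/U(-155) + r(99)/35037 = (2*(-122))/17 + (49 + 99⁴)/35037 = -244*1/17 + (49 + 96059601)*(1/35037) = -244/17 + 96059650*(1/35037) = -244/17 + 96059650/35037 = 95556766/35037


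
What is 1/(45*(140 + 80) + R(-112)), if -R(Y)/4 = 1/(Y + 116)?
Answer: 1/9899 ≈ 0.00010102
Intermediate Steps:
R(Y) = -4/(116 + Y) (R(Y) = -4/(Y + 116) = -4/(116 + Y))
1/(45*(140 + 80) + R(-112)) = 1/(45*(140 + 80) - 4/(116 - 112)) = 1/(45*220 - 4/4) = 1/(9900 - 4*¼) = 1/(9900 - 1) = 1/9899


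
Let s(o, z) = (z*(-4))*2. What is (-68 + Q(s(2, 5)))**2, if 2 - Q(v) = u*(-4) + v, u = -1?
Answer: 900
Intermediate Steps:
s(o, z) = -8*z (s(o, z) = -4*z*2 = -8*z)
Q(v) = -2 - v (Q(v) = 2 - (-1*(-4) + v) = 2 - (4 + v) = 2 + (-4 - v) = -2 - v)
(-68 + Q(s(2, 5)))**2 = (-68 + (-2 - (-8)*5))**2 = (-68 + (-2 - 1*(-40)))**2 = (-68 + (-2 + 40))**2 = (-68 + 38)**2 = (-30)**2 = 900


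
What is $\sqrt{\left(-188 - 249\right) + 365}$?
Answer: $6 i \sqrt{2} \approx 8.4853 i$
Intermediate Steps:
$\sqrt{\left(-188 - 249\right) + 365} = \sqrt{-437 + 365} = \sqrt{-72} = 6 i \sqrt{2}$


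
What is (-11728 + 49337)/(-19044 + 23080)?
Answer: 37609/4036 ≈ 9.3184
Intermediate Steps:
(-11728 + 49337)/(-19044 + 23080) = 37609/4036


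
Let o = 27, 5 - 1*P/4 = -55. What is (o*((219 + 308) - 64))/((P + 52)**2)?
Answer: 12501/85264 ≈ 0.14662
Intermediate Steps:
P = 240 (P = 20 - 4*(-55) = 20 + 220 = 240)
(o*((219 + 308) - 64))/((P + 52)**2) = (27*((219 + 308) - 64))/((240 + 52)**2) = (27*(527 - 64))/(292**2) = (27*463)/85264 = 12501*(1/85264) = 12501/85264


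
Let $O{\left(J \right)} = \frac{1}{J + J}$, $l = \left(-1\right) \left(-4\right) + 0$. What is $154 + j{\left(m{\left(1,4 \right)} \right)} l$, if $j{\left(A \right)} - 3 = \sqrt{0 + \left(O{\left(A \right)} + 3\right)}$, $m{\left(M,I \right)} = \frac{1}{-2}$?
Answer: $166 + 4 \sqrt{2} \approx 171.66$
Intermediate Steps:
$l = 4$ ($l = 4 + 0 = 4$)
$O{\left(J \right)} = \frac{1}{2 J}$
$m{\left(M,I \right)} = - \frac{1}{2}$
$j{\left(A \right)} = 3 + \sqrt{3 + \frac{1}{2 A}}$ ($j{\left(A \right)} = 3 + \sqrt{0 + \left(\frac{1}{2 A} + 3\right)} = 3 + \sqrt{0 + \left(3 + \frac{1}{2 A}\right)} = 3 + \sqrt{3 + \frac{1}{2 A}}$)
$154 + j{\left(m{\left(1,4 \right)} \right)} l = 154 + \left(3 + \frac{\sqrt{12 + \frac{2}{- \frac{1}{2}}}}{2}\right) 4 = 154 + \left(3 + \frac{\sqrt{12 + 2 \left(-2\right)}}{2}\right) 4 = 154 + \left(3 + \frac{\sqrt{12 - 4}}{2}\right) 4 = 154 + \left(3 + \frac{\sqrt{8}}{2}\right) 4 = 154 + \left(3 + \frac{2 \sqrt{2}}{2}\right) 4 = 154 + \left(3 + \sqrt{2}\right) 4 = 154 + \left(12 + 4 \sqrt{2}\right) = 166 + 4 \sqrt{2}$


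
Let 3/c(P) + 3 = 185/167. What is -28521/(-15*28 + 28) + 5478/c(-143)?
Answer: -221427265/65464 ≈ -3382.4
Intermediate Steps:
c(P) = -501/316 (c(P) = 3/(-3 + 185/167) = 3/(-316/167) = 3*(-167/316) = -501/316)
-28521/(-15*28 + 28) + 5478/c(-143) = -28521/(-15*28 + 28) + 5478/(-501/316) = -28521/(-420 + 28) + 5478*(-316/501) = -28521/(-392) - 577016/167 = -28521*(-1/392) - 577016/167 = 28521/392 - 577016/167 = -221427265/65464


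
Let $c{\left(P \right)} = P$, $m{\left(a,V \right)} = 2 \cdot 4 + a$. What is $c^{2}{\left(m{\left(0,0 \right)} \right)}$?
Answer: $64$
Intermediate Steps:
$m{\left(a,V \right)} = 8 + a$
$c^{2}{\left(m{\left(0,0 \right)} \right)} = \left(8 + 0\right)^{2} = 8^{2} = 64$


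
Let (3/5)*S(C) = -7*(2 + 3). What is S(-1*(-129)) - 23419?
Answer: -70432/3 ≈ -23477.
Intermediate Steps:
S(C) = -175/3 (S(C) = 5*(-7*(2 + 3))/3 = 5*(-7*5)/3 = (5/3)*(-35) = -175/3)
S(-1*(-129)) - 23419 = -175/3 - 23419 = -70432/3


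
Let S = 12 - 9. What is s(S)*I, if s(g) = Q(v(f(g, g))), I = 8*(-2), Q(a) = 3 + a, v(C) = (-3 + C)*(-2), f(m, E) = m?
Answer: -48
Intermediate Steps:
S = 3
v(C) = 6 - 2*C
I = -16
s(g) = 9 - 2*g (s(g) = 3 + (6 - 2*g) = 9 - 2*g)
s(S)*I = (9 - 2*3)*(-16) = (9 - 6)*(-16) = 3*(-16) = -48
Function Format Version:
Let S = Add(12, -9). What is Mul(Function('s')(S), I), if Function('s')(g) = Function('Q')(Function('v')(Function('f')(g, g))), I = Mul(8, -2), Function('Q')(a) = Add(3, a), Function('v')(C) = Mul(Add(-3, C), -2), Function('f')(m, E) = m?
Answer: -48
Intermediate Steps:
S = 3
Function('v')(C) = Add(6, Mul(-2, C))
I = -16
Function('s')(g) = Add(9, Mul(-2, g)) (Function('s')(g) = Add(3, Add(6, Mul(-2, g))) = Add(9, Mul(-2, g)))
Mul(Function('s')(S), I) = Mul(Add(9, Mul(-2, 3)), -16) = Mul(Add(9, -6), -16) = Mul(3, -16) = -48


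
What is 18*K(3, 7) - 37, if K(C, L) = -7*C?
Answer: -415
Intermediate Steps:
18*K(3, 7) - 37 = 18*(-7*3) - 37 = 18*(-21) - 37 = -378 - 37 = -415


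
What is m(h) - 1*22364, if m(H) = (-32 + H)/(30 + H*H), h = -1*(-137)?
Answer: -420420731/18799 ≈ -22364.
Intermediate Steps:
h = 137
m(H) = (-32 + H)/(30 + H²)
m(h) - 1*22364 = (-32 + 137)/(30 + 137²) - 1*22364 = 105/(30 + 18769) - 22364 = 105/18799 - 22364 = -420420731/18799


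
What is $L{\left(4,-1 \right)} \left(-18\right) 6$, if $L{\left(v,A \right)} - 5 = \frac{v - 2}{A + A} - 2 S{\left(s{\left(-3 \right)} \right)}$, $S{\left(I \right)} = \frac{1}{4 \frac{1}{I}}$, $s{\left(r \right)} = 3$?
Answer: $-270$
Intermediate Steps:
$S{\left(I \right)} = \frac{I}{4}$
$L{\left(v,A \right)} = \frac{7}{2} + \frac{-2 + v}{2 A}$ ($L{\left(v,A \right)} = 5 - \left(- \frac{v - 2}{A + A} + 2 \cdot \frac{1}{4} \cdot 3\right) = 5 + \left(\frac{-2 + v}{2 A} - \frac{3}{2}\right) = 5 + \left(\left(-2 + v\right) \frac{1}{2 A} - \frac{3}{2}\right) = 5 - \left(\frac{3}{2} - \frac{-2 + v}{2 A}\right) = \frac{7}{2} + \frac{-2 + v}{2 A}$)
$L{\left(4,-1 \right)} \left(-18\right) 6 = \frac{-2 + 4 + 7 \left(-1\right)}{2 \left(-1\right)} \left(-18\right) 6 = \frac{1}{2} \left(-1\right) \left(-2 + 4 - 7\right) \left(-18\right) 6 = \frac{1}{2} \left(-1\right) \left(-5\right) \left(-18\right) 6 = \frac{5}{2} \left(-18\right) 6 = \left(-45\right) 6 = -270$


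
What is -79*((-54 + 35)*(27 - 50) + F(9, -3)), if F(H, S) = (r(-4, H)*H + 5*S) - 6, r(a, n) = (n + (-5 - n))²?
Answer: -50639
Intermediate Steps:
r(a, n) = 25 (r(a, n) = (-5)² = 25)
F(H, S) = -6 + 5*S + 25*H (F(H, S) = (25*H + 5*S) - 6 = (5*S + 25*H) - 6 = -6 + 5*S + 25*H)
-79*((-54 + 35)*(27 - 50) + F(9, -3)) = -79*((-54 + 35)*(27 - 50) + (-6 + 5*(-3) + 25*9)) = -79*(-19*(-23) + (-6 - 15 + 225)) = -79*(437 + 204) = -79*641 = -50639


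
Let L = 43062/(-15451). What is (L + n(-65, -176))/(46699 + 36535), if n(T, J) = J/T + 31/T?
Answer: -111727/16718630942 ≈ -6.6828e-6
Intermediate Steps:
L = -43062/15451 (L = 43062*(-1/15451) = -43062/15451 ≈ -2.7870)
n(T, J) = 31/T + J/T
(L + n(-65, -176))/(46699 + 36535) = (-43062/15451 + (31 - 176)/(-65))/(46699 + 36535) = (-43062/15451 - 1/65*(-145))/83234 = (-43062/15451 + 29/13)*(1/83234) = -111727/200863*1/83234 = -111727/16718630942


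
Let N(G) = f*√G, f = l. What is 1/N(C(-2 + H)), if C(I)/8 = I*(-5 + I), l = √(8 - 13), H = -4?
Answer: -I*√165/660 ≈ -0.019462*I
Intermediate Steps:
l = I*√5 (l = √(-5) = I*√5 ≈ 2.2361*I)
f = I*√5 ≈ 2.2361*I
C(I) = 8*I*(-5 + I) (C(I) = 8*(I*(-5 + I)) = 8*I*(-5 + I))
N(G) = I*√5*√G (N(G) = (I*√5)*√G = I*√5*√G)
1/N(C(-2 + H)) = 1/(I*√5*√(8*(-2 - 4)*(-5 + (-2 - 4)))) = 1/(I*√5*√(8*(-6)*(-5 - 6))) = 1/(I*√5*√(8*(-6)*(-11))) = 1/(I*√5*√528) = 1/(I*√5*(4*√33)) = 1/(4*I*√165) = -I*√165/660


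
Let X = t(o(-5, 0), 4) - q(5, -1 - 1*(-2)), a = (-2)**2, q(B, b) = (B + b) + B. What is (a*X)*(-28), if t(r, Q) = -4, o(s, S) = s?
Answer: 1680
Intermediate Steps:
q(B, b) = b + 2*B
a = 4
X = -15 (X = -4 - ((-1 - 1*(-2)) + 2*5) = -4 - ((-1 + 2) + 10) = -4 - (1 + 10) = -4 - 1*11 = -4 - 11 = -15)
(a*X)*(-28) = (4*(-15))*(-28) = -60*(-28) = 1680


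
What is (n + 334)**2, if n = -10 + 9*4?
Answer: 129600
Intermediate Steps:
n = 26 (n = -10 + 36 = 26)
(n + 334)**2 = (26 + 334)**2 = 360**2 = 129600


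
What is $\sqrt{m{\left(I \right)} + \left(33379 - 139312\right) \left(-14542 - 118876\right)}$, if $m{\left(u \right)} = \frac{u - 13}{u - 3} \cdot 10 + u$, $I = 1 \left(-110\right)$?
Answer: $\frac{11 \sqrt{1491479234866}}{113} \approx 1.1888 \cdot 10^{5}$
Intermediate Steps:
$I = -110$
$m{\left(u \right)} = u + \frac{10 \left(-13 + u\right)}{-3 + u}$ ($m{\left(u \right)} = \frac{-13 + u}{-3 + u} 10 + u = \frac{10 \left(-13 + u\right)}{-3 + u} + u = u + \frac{10 \left(-13 + u\right)}{-3 + u}$)
$\sqrt{m{\left(I \right)} + \left(33379 - 139312\right) \left(-14542 - 118876\right)} = \sqrt{\frac{-130 + \left(-110\right)^{2} + 7 \left(-110\right)}{-3 - 110} + \left(33379 - 139312\right) \left(-14542 - 118876\right)} = \sqrt{\frac{-130 + 12100 - 770}{-113} - -14133368994} = \sqrt{\left(- \frac{1}{113}\right) 11200 + 14133368994} = \sqrt{- \frac{11200}{113} + 14133368994} = \sqrt{\frac{1597070685122}{113}} = \frac{11 \sqrt{1491479234866}}{113}$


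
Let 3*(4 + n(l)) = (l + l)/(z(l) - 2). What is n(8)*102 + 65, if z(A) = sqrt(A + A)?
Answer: -71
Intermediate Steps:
z(A) = sqrt(2)*sqrt(A) (z(A) = sqrt(2*A) = sqrt(2)*sqrt(A))
n(l) = -4 + 2*l/(3*(-2 + sqrt(2)*sqrt(l))) (n(l) = -4 + ((l + l)/(sqrt(2)*sqrt(l) - 2))/3 = -4 + ((2*l)/(-2 + sqrt(2)*sqrt(l)))/3 = -4 + (2*l/(-2 + sqrt(2)*sqrt(l)))/3 = -4 + 2*l/(3*(-2 + sqrt(2)*sqrt(l))))
n(8)*102 + 65 = (2*(12 + 8 - 6*sqrt(2)*sqrt(8))/(3*(-2 + sqrt(2)*sqrt(8))))*102 + 65 = (2*(12 + 8 - 6*sqrt(2)*2*sqrt(2))/(3*(-2 + sqrt(2)*(2*sqrt(2)))))*102 + 65 = (2*(12 + 8 - 24)/(3*(-2 + 4)))*102 + 65 = ((2/3)*(-4)/2)*102 + 65 = ((2/3)*(1/2)*(-4))*102 + 65 = -4/3*102 + 65 = -136 + 65 = -71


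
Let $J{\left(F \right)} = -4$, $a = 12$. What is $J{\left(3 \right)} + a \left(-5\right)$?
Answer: $-64$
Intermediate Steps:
$J{\left(3 \right)} + a \left(-5\right) = -4 + 12 \left(-5\right) = -4 - 60 = -64$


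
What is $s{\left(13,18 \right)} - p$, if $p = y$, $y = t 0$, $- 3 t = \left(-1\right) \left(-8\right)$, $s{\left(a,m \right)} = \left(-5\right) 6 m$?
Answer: $-540$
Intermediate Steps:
$s{\left(a,m \right)} = - 30 m$
$t = - \frac{8}{3}$ ($t = - \frac{\left(-1\right) \left(-8\right)}{3} = \left(- \frac{1}{3}\right) 8 = - \frac{8}{3} \approx -2.6667$)
$y = 0$ ($y = \left(- \frac{8}{3}\right) 0 = 0$)
$p = 0$
$s{\left(13,18 \right)} - p = \left(-30\right) 18 - 0 = -540 + 0 = -540$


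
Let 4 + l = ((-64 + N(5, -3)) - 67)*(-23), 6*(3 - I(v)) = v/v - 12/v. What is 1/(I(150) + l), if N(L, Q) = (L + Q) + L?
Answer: 150/427627 ≈ 0.00035077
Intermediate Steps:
N(L, Q) = Q + 2*L
I(v) = 17/6 + 2/v (I(v) = 3 - (v/v - 12/v)/6 = 3 - (1 - 12/v)/6 = 3 + (-1/6 + 2/v) = 17/6 + 2/v)
l = 2848 (l = -4 + ((-64 + (-3 + 2*5)) - 67)*(-23) = -4 + ((-64 + (-3 + 10)) - 67)*(-23) = -4 + ((-64 + 7) - 67)*(-23) = -4 + (-57 - 67)*(-23) = -4 - 124*(-23) = -4 + 2852 = 2848)
1/(I(150) + l) = 1/((17/6 + 2/150) + 2848) = 1/((17/6 + 2*(1/150)) + 2848) = 1/((17/6 + 1/75) + 2848) = 1/(427/150 + 2848) = 1/(427627/150) = 150/427627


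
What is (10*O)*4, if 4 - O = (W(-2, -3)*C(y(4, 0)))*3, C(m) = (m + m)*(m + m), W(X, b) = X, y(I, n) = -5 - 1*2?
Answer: 47200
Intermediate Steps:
y(I, n) = -7 (y(I, n) = -5 - 2 = -7)
C(m) = 4*m**2 (C(m) = (2*m)*(2*m) = 4*m**2)
O = 1180 (O = 4 - (-8*(-7)**2)*3 = 4 - (-8*49)*3 = 4 - (-2*196)*3 = 4 - (-392)*3 = 4 - 1*(-1176) = 4 + 1176 = 1180)
(10*O)*4 = (10*1180)*4 = 11800*4 = 47200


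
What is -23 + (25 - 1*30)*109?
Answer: -568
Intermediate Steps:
-23 + (25 - 1*30)*109 = -23 + (25 - 30)*109 = -23 - 5*109 = -23 - 545 = -568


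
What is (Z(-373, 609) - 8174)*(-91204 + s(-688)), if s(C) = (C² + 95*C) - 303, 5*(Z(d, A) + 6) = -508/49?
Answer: -90630332288/35 ≈ -2.5894e+9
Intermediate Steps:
Z(d, A) = -1978/245 (Z(d, A) = -6 + (-508/49)/5 = -6 + (-508*1/49)/5 = -6 + (⅕)*(-508/49) = -6 - 508/245 = -1978/245)
s(C) = -303 + C² + 95*C
(Z(-373, 609) - 8174)*(-91204 + s(-688)) = (-1978/245 - 8174)*(-91204 + (-303 + (-688)² + 95*(-688))) = -2004608*(-91204 + (-303 + 473344 - 65360))/245 = -2004608*(-91204 + 407681)/245 = -2004608/245*316477 = -90630332288/35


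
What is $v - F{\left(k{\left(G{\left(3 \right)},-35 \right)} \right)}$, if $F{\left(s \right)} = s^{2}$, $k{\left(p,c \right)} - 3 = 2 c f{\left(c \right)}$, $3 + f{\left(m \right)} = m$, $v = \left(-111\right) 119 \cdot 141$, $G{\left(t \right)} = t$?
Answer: $-8954038$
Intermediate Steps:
$v = -1862469$ ($v = \left(-13209\right) 141 = -1862469$)
$f{\left(m \right)} = -3 + m$
$k{\left(p,c \right)} = 3 + 2 c \left(-3 + c\right)$
$v - F{\left(k{\left(G{\left(3 \right)},-35 \right)} \right)} = -1862469 - \left(3 + 2 \left(-35\right) \left(-3 - 35\right)\right)^{2} = -1862469 - \left(3 + 2 \left(-35\right) \left(-38\right)\right)^{2} = -1862469 - \left(3 + 2660\right)^{2} = -1862469 - 2663^{2} = -1862469 - 7091569 = -8954038$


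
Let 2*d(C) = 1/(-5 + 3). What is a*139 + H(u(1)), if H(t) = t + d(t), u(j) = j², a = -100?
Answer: -55597/4 ≈ -13899.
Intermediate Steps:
d(C) = -¼ (d(C) = 1/(2*(-5 + 3)) = (½)/(-2) = (½)*(-½) = -¼)
H(t) = -¼ + t (H(t) = t - ¼ = -¼ + t)
a*139 + H(u(1)) = -100*139 + (-¼ + 1²) = -13900 + (-¼ + 1) = -13900 + ¾ = -55597/4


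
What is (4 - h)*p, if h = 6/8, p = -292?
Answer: -949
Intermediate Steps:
h = ¾ (h = 6*(⅛) = ¾ ≈ 0.75000)
(4 - h)*p = (4 - 1*¾)*(-292) = (4 - ¾)*(-292) = (13/4)*(-292) = -949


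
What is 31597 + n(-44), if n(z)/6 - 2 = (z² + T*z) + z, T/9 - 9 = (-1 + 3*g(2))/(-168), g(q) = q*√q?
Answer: 150940/7 + 594*√2/7 ≈ 21683.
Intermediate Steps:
g(q) = q^(3/2)
T = 4539/56 - 9*√2/28 (T = 81 + 9*((-1 + 3*2^(3/2))/(-168)) = 81 + 9*((-1 + 3*(2*√2))*(-1/168)) = 81 + 9*((-1 + 6*√2)*(-1/168)) = 81 + 9*(1/168 - √2/28) = 81 + (3/56 - 9*√2/28) = 4539/56 - 9*√2/28 ≈ 80.599)
n(z) = 12 + 6*z + 6*z² + 6*z*(4539/56 - 9*√2/28) (n(z) = 12 + 6*((z² + (4539/56 - 9*√2/28)*z) + z) = 12 + 6*((z² + z*(4539/56 - 9*√2/28)) + z) = 12 + 6*(z + z² + z*(4539/56 - 9*√2/28)) = 12 + (6*z + 6*z² + 6*z*(4539/56 - 9*√2/28)) = 12 + 6*z + 6*z² + 6*z*(4539/56 - 9*√2/28))
31597 + n(-44) = 31597 + (12 + 6*(-44)² + (13785/28)*(-44) - 27/14*(-44)*√2) = 31597 + (12 + 6*1936 - 151635/7 + 594*√2/7) = 31597 + (12 + 11616 - 151635/7 + 594*√2/7) = 31597 + (-70239/7 + 594*√2/7) = 150940/7 + 594*√2/7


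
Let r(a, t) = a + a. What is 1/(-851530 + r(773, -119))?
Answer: -1/849984 ≈ -1.1765e-6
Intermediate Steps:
r(a, t) = 2*a
1/(-851530 + r(773, -119)) = 1/(-851530 + 2*773) = 1/(-851530 + 1546) = 1/(-849984) = -1/849984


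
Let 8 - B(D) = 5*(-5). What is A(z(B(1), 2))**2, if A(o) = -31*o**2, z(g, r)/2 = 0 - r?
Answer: 246016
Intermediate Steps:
B(D) = 33 (B(D) = 8 - 5*(-5) = 8 - 1*(-25) = 8 + 25 = 33)
z(g, r) = -2*r (z(g, r) = 2*(0 - r) = 2*(-r) = -2*r)
A(z(B(1), 2))**2 = (-31*(-2*2)**2)**2 = (-31*(-4)**2)**2 = (-31*16)**2 = (-496)**2 = 246016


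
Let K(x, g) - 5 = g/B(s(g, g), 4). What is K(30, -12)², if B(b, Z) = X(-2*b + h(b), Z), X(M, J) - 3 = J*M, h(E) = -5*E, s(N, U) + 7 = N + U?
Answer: 18861649/758641 ≈ 24.862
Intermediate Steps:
s(N, U) = -7 + N + U (s(N, U) = -7 + (N + U) = -7 + N + U)
X(M, J) = 3 + J*M
B(b, Z) = 3 - 7*Z*b (B(b, Z) = 3 + Z*(-2*b - 5*b) = 3 + Z*(-7*b) = 3 - 7*Z*b)
K(x, g) = 5 + g/(199 - 56*g) (K(x, g) = 5 + g/(3 - 7*4*(-7 + g + g)) = 5 + g/(3 - 7*4*(-7 + 2*g)) = 5 + g/(3 + (196 - 56*g)) = 5 + g/(199 - 56*g))
K(30, -12)² = ((995 - 279*(-12))/(199 - 56*(-12)))² = ((995 + 3348)/(199 + 672))² = (4343/871)² = 18861649/758641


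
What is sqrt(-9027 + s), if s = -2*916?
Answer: I*sqrt(10859) ≈ 104.21*I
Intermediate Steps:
s = -1832
sqrt(-9027 + s) = sqrt(-9027 - 1832) = sqrt(-10859) = I*sqrt(10859)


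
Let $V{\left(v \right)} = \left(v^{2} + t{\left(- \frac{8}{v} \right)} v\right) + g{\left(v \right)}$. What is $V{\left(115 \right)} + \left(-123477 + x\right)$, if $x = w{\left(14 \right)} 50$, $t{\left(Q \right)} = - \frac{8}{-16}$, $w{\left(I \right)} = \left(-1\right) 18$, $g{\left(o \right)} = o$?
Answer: $- \frac{221959}{2} \approx -1.1098 \cdot 10^{5}$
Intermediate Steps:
$w{\left(I \right)} = -18$
$t{\left(Q \right)} = \frac{1}{2}$ ($t{\left(Q \right)} = \left(-8\right) \left(- \frac{1}{16}\right) = \frac{1}{2}$)
$x = -900$ ($x = \left(-18\right) 50 = -900$)
$V{\left(v \right)} = v^{2} + \frac{3 v}{2}$ ($V{\left(v \right)} = \left(v^{2} + \frac{v}{2}\right) + v = v^{2} + \frac{3 v}{2}$)
$V{\left(115 \right)} + \left(-123477 + x\right) = \frac{1}{2} \cdot 115 \left(3 + 2 \cdot 115\right) - 124377 = \frac{1}{2} \cdot 115 \left(3 + 230\right) - 124377 = \frac{1}{2} \cdot 115 \cdot 233 - 124377 = \frac{26795}{2} - 124377 = - \frac{221959}{2}$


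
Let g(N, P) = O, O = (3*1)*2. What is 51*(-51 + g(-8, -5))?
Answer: -2295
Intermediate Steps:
O = 6 (O = 3*2 = 6)
g(N, P) = 6
51*(-51 + g(-8, -5)) = 51*(-51 + 6) = 51*(-45) = -2295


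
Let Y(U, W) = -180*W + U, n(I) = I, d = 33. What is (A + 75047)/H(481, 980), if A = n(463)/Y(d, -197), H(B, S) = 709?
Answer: 2663643634/25164537 ≈ 105.85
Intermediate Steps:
Y(U, W) = U - 180*W
A = 463/35493 (A = 463/(33 - 180*(-197)) = 463/(33 + 35460) = 463/35493 ≈ 0.013045)
(A + 75047)/H(481, 980) = (463/35493 + 75047)/709 = (2663643634/35493)*(1/709) = 2663643634/25164537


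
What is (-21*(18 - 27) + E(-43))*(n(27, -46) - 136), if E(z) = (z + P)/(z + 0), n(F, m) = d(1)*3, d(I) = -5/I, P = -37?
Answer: -1239257/43 ≈ -28820.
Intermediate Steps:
n(F, m) = -15 (n(F, m) = -5/1*3 = -5*1*3 = -5*3 = -15)
E(z) = (-37 + z)/z (E(z) = (z - 37)/(z + 0) = (-37 + z)/z)
(-21*(18 - 27) + E(-43))*(n(27, -46) - 136) = (-21*(18 - 27) + (-37 - 43)/(-43))*(-15 - 136) = (-21*(-9) - 1/43*(-80))*(-151) = (189 + 80/43)*(-151) = (8207/43)*(-151) = -1239257/43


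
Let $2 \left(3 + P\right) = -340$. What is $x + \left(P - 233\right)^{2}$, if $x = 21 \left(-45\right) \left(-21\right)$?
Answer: $184681$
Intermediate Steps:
$P = -173$ ($P = -3 + \frac{1}{2} \left(-340\right) = -3 - 170 = -173$)
$x = 19845$ ($x = \left(-945\right) \left(-21\right) = 19845$)
$x + \left(P - 233\right)^{2} = 19845 + \left(-173 - 233\right)^{2} = 19845 + \left(-406\right)^{2} = 19845 + 164836 = 184681$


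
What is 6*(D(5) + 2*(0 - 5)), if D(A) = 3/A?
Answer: -282/5 ≈ -56.400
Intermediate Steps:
6*(D(5) + 2*(0 - 5)) = 6*(3/5 + 2*(0 - 5)) = 6*(3*(1/5) + 2*(-5)) = 6*(3/5 - 10) = 6*(-47/5) = -282/5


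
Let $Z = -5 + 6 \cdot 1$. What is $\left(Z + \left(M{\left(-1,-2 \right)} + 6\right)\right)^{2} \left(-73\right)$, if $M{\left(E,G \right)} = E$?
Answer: $-2628$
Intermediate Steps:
$Z = 1$ ($Z = -5 + 6 = 1$)
$\left(Z + \left(M{\left(-1,-2 \right)} + 6\right)\right)^{2} \left(-73\right) = \left(1 + \left(-1 + 6\right)\right)^{2} \left(-73\right) = \left(1 + 5\right)^{2} \left(-73\right) = 6^{2} \left(-73\right) = 36 \left(-73\right) = -2628$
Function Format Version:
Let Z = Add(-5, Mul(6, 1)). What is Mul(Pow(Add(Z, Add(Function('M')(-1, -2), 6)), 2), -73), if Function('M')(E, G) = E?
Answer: -2628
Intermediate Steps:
Z = 1 (Z = Add(-5, 6) = 1)
Mul(Pow(Add(Z, Add(Function('M')(-1, -2), 6)), 2), -73) = Mul(Pow(Add(1, Add(-1, 6)), 2), -73) = Mul(Pow(Add(1, 5), 2), -73) = Mul(Pow(6, 2), -73) = Mul(36, -73) = -2628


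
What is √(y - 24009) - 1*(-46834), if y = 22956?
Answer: 46834 + 9*I*√13 ≈ 46834.0 + 32.45*I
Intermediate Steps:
√(y - 24009) - 1*(-46834) = √(22956 - 24009) - 1*(-46834) = √(-1053) + 46834 = 9*I*√13 + 46834 = 46834 + 9*I*√13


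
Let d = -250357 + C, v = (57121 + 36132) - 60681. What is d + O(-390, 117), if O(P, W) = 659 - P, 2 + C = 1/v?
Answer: -8120525319/32572 ≈ -2.4931e+5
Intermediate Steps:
v = 32572 (v = 93253 - 60681 = 32572)
C = -65143/32572 (C = -2 + 1/32572 = -65143/32572 ≈ -2.0000)
d = -8154693347/32572 (d = -250357 - 65143/32572 = -8154693347/32572 ≈ -2.5036e+5)
d + O(-390, 117) = -8154693347/32572 + (659 - 1*(-390)) = -8154693347/32572 + (659 + 390) = -8154693347/32572 + 1049 = -8120525319/32572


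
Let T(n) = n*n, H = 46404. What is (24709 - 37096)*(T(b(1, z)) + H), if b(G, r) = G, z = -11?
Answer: -574818735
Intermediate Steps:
T(n) = n²
(24709 - 37096)*(T(b(1, z)) + H) = (24709 - 37096)*(1² + 46404) = -12387*(1 + 46404) = -12387*46405 = -574818735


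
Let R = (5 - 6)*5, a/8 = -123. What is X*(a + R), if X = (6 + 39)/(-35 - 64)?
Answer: 4945/11 ≈ 449.55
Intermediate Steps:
a = -984 (a = 8*(-123) = -984)
X = -5/11 (X = 45/(-99) = 45*(-1/99) = -5/11 ≈ -0.45455)
R = -5 (R = -1*5 = -5)
X*(a + R) = -5*(-984 - 5)/11 = -5/11*(-989) = 4945/11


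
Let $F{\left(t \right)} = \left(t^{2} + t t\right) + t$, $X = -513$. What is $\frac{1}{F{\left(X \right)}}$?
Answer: $\frac{1}{525825} \approx 1.9018 \cdot 10^{-6}$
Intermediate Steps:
$F{\left(t \right)} = t + 2 t^{2}$ ($F{\left(t \right)} = \left(t^{2} + t^{2}\right) + t = 2 t^{2} + t = t + 2 t^{2}$)
$\frac{1}{F{\left(X \right)}} = \frac{1}{\left(-513\right) \left(1 + 2 \left(-513\right)\right)} = \frac{1}{\left(-513\right) \left(1 - 1026\right)} = \frac{1}{\left(-513\right) \left(-1025\right)} = \frac{1}{525825}$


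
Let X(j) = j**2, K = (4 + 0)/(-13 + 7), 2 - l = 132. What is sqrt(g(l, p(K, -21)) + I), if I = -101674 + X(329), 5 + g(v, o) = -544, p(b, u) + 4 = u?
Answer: sqrt(6018) ≈ 77.576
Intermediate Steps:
l = -130 (l = 2 - 1*132 = 2 - 132 = -130)
K = -2/3 (K = 4/(-6) = 4*(-1/6) = -2/3 ≈ -0.66667)
p(b, u) = -4 + u
g(v, o) = -549 (g(v, o) = -5 - 544 = -549)
I = 6567 (I = -101674 + 329**2 = -101674 + 108241 = 6567)
sqrt(g(l, p(K, -21)) + I) = sqrt(-549 + 6567) = sqrt(6018)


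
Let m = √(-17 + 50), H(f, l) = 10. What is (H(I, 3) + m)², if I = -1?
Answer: (10 + √33)² ≈ 247.89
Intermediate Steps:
m = √33 ≈ 5.7446
(H(I, 3) + m)² = (10 + √33)²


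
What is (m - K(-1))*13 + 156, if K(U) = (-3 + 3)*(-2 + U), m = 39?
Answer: 663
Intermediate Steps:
K(U) = 0 (K(U) = 0*(-2 + U) = 0)
(m - K(-1))*13 + 156 = (39 - 1*0)*13 + 156 = (39 + 0)*13 + 156 = 39*13 + 156 = 507 + 156 = 663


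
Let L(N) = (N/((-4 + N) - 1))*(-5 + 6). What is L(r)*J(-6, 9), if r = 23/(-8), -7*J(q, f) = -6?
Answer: 46/147 ≈ 0.31293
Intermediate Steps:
J(q, f) = 6/7 (J(q, f) = -⅐*(-6) = 6/7)
r = -23/8 (r = 23*(-⅛) = -23/8 ≈ -2.8750)
L(N) = N/(-5 + N) (L(N) = (N/(-5 + N))*1 = N/(-5 + N))
L(r)*J(-6, 9) = -23/(8*(-5 - 23/8))*(6/7) = -23/(8*(-63/8))*(6/7) = -23/8*(-8/63)*(6/7) = (23/63)*(6/7) = 46/147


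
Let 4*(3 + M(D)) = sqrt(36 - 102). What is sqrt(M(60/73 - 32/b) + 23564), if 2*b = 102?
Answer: sqrt(94244 + I*sqrt(66))/2 ≈ 153.5 + 0.0066158*I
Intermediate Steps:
b = 51 (b = (1/2)*102 = 51)
M(D) = -3 + I*sqrt(66)/4 (M(D) = -3 + sqrt(36 - 102)/4 = -3 + sqrt(-66)/4 = -3 + (I*sqrt(66))/4 = -3 + I*sqrt(66)/4)
sqrt(M(60/73 - 32/b) + 23564) = sqrt((-3 + I*sqrt(66)/4) + 23564) = sqrt(23561 + I*sqrt(66)/4)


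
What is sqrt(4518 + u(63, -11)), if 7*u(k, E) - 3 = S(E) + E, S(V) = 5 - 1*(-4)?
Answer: sqrt(221389)/7 ≈ 67.217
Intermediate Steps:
S(V) = 9 (S(V) = 5 + 4 = 9)
u(k, E) = 12/7 + E/7 (u(k, E) = 3/7 + (9 + E)/7 = 3/7 + (9/7 + E/7) = 12/7 + E/7)
sqrt(4518 + u(63, -11)) = sqrt(4518 + (12/7 + (1/7)*(-11))) = sqrt(4518 + (12/7 - 11/7)) = sqrt(4518 + 1/7) = sqrt(31627/7) = sqrt(221389)/7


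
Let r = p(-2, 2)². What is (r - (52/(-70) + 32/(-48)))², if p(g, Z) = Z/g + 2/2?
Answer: 21904/11025 ≈ 1.9868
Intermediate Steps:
p(g, Z) = 1 + Z/g (p(g, Z) = Z/g + 2*(½) = Z/g + 1 = 1 + Z/g)
r = 0 (r = ((2 - 2)/(-2))² = (-½*0)² = 0² = 0)
(r - (52/(-70) + 32/(-48)))² = (0 - (52/(-70) + 32/(-48)))² = (0 - (52*(-1/70) + 32*(-1/48)))² = (0 - (-26/35 - ⅔))² = (0 - 1*(-148/105))² = (0 + 148/105)² = (148/105)² = 21904/11025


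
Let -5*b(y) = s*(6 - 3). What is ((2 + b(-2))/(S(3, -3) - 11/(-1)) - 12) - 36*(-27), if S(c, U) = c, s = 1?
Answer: 9601/10 ≈ 960.10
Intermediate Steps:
b(y) = -⅗ (b(y) = -(6 - 3)/5 = -3/5 = -⅕*3 = -⅗)
((2 + b(-2))/(S(3, -3) - 11/(-1)) - 12) - 36*(-27) = ((2 - ⅗)/(3 - 11/(-1)) - 12) - 36*(-27) = (7/(5*(3 - 11*(-1))) - 12) + 972 = (7/(5*(3 + 11)) - 12) + 972 = ((7/5)/14 - 12) + 972 = ((7/5)*(1/14) - 12) + 972 = (⅒ - 12) + 972 = -119/10 + 972 = 9601/10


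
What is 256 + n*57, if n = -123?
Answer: -6755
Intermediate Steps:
256 + n*57 = 256 - 123*57 = 256 - 7011 = -6755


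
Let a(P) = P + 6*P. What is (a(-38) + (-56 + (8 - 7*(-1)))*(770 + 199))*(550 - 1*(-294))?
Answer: -33755780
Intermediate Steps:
a(P) = 7*P
(a(-38) + (-56 + (8 - 7*(-1)))*(770 + 199))*(550 - 1*(-294)) = (7*(-38) + (-56 + (8 - 7*(-1)))*(770 + 199))*(550 - 1*(-294)) = (-266 + (-56 + (8 + 7))*969)*(550 + 294) = (-266 + (-56 + 15)*969)*844 = (-266 - 41*969)*844 = (-266 - 39729)*844 = -39995*844 = -33755780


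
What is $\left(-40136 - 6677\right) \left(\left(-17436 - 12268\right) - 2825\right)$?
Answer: $1522780077$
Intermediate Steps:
$\left(-40136 - 6677\right) \left(\left(-17436 - 12268\right) - 2825\right) = - 46813 \left(\left(-17436 - 12268\right) - 2825\right) = - 46813 \left(-29704 - 2825\right) = \left(-46813\right) \left(-32529\right) = 1522780077$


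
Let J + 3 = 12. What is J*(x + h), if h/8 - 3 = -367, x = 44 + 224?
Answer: -23796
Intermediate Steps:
J = 9 (J = -3 + 12 = 9)
x = 268
h = -2912 (h = 24 + 8*(-367) = 24 - 2936 = -2912)
J*(x + h) = 9*(268 - 2912) = 9*(-2644) = -23796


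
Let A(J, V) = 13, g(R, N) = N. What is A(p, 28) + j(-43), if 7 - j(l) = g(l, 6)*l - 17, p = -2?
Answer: 295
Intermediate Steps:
j(l) = 24 - 6*l (j(l) = 7 - (6*l - 17) = 7 - (-17 + 6*l) = 7 + (17 - 6*l) = 24 - 6*l)
A(p, 28) + j(-43) = 13 + (24 - 6*(-43)) = 13 + (24 + 258) = 13 + 282 = 295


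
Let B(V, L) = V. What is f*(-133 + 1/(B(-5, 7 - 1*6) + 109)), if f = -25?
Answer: 345775/104 ≈ 3324.8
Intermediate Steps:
f*(-133 + 1/(B(-5, 7 - 1*6) + 109)) = -25*(-133 + 1/(-5 + 109)) = -25*(-133 + 1/104) = -25*(-13831/104) = 345775/104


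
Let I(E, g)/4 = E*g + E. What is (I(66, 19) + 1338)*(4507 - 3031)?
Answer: 9768168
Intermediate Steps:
I(E, g) = 4*E + 4*E*g (I(E, g) = 4*(E*g + E) = 4*(E + E*g) = 4*E + 4*E*g)
(I(66, 19) + 1338)*(4507 - 3031) = (4*66*(1 + 19) + 1338)*(4507 - 3031) = (4*66*20 + 1338)*1476 = (5280 + 1338)*1476 = 6618*1476 = 9768168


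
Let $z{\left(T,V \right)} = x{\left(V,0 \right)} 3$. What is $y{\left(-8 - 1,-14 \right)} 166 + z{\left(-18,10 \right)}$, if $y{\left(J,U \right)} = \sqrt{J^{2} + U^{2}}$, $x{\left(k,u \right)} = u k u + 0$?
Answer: $166 \sqrt{277} \approx 2762.8$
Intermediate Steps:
$x{\left(k,u \right)} = k u^{2}$ ($x{\left(k,u \right)} = k u u + 0 = k u^{2} + 0 = k u^{2}$)
$z{\left(T,V \right)} = 0$ ($z{\left(T,V \right)} = V 0^{2} \cdot 3 = V 0 \cdot 3 = 0 \cdot 3 = 0$)
$y{\left(-8 - 1,-14 \right)} 166 + z{\left(-18,10 \right)} = \sqrt{\left(-8 - 1\right)^{2} + \left(-14\right)^{2}} \cdot 166 + 0 = \sqrt{\left(-9\right)^{2} + 196} \cdot 166 + 0 = \sqrt{81 + 196} \cdot 166 + 0 = \sqrt{277} \cdot 166 + 0 = 166 \sqrt{277} + 0 = 166 \sqrt{277}$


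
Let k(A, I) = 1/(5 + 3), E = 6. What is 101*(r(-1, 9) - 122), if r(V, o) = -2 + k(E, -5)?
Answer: -100091/8 ≈ -12511.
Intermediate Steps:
k(A, I) = ⅛ (k(A, I) = 1/8 = ⅛)
r(V, o) = -15/8 (r(V, o) = -2 + ⅛ = -15/8)
101*(r(-1, 9) - 122) = 101*(-15/8 - 122) = 101*(-991/8) = -100091/8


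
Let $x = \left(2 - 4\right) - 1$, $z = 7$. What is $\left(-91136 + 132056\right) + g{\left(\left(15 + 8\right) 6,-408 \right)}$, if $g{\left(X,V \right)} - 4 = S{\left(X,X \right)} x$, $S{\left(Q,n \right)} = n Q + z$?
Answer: $-16229$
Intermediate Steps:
$x = -3$ ($x = -2 - 1 = -3$)
$S{\left(Q,n \right)} = 7 + Q n$ ($S{\left(Q,n \right)} = n Q + 7 = Q n + 7 = 7 + Q n$)
$g{\left(X,V \right)} = -17 - 3 X^{2}$ ($g{\left(X,V \right)} = 4 + \left(7 + X X\right) \left(-3\right) = 4 + \left(7 + X^{2}\right) \left(-3\right) = 4 - \left(21 + 3 X^{2}\right) = -17 - 3 X^{2}$)
$\left(-91136 + 132056\right) + g{\left(\left(15 + 8\right) 6,-408 \right)} = \left(-91136 + 132056\right) - \left(17 + 3 \left(\left(15 + 8\right) 6\right)^{2}\right) = 40920 - \left(17 + 3 \left(23 \cdot 6\right)^{2}\right) = 40920 - \left(17 + 3 \cdot 138^{2}\right) = 40920 - 57149 = -16229$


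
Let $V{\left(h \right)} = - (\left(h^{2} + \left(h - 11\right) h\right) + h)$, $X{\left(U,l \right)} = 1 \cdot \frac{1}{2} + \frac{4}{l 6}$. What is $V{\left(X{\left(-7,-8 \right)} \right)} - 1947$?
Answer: $- \frac{139909}{72} \approx -1943.2$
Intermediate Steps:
$X{\left(U,l \right)} = \frac{1}{2} + \frac{2}{3 l}$ ($X{\left(U,l \right)} = 1 \cdot \frac{1}{2} + \frac{4}{6 l} = \frac{1}{2} + 4 \frac{1}{6 l} = \frac{1}{2} + \frac{2}{3 l}$)
$V{\left(h \right)} = - h - h^{2} - h \left(-11 + h\right)$ ($V{\left(h \right)} = - (\left(h^{2} + \left(-11 + h\right) h\right) + h) = - (\left(h^{2} + h \left(-11 + h\right)\right) + h) = - (h + h^{2} + h \left(-11 + h\right)) = - h - h^{2} - h \left(-11 + h\right)$)
$V{\left(X{\left(-7,-8 \right)} \right)} - 1947 = 2 \frac{4 + 3 \left(-8\right)}{6 \left(-8\right)} \left(5 - \frac{4 + 3 \left(-8\right)}{6 \left(-8\right)}\right) - 1947 = 2 \cdot \frac{1}{6} \left(- \frac{1}{8}\right) \left(4 - 24\right) \left(5 - \frac{1}{6} \left(- \frac{1}{8}\right) \left(4 - 24\right)\right) - 1947 = 2 \cdot \frac{1}{6} \left(- \frac{1}{8}\right) \left(-20\right) \left(5 - \frac{1}{6} \left(- \frac{1}{8}\right) \left(-20\right)\right) - 1947 = 2 \cdot \frac{5}{12} \left(5 - \frac{5}{12}\right) - 1947 = 2 \cdot \frac{5}{12} \cdot \frac{55}{12} - 1947 = \frac{275}{72} - 1947 = - \frac{139909}{72}$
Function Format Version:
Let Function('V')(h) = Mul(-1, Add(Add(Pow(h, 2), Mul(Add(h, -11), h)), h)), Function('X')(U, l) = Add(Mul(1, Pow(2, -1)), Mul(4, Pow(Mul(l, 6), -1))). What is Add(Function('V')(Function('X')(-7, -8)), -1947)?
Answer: Rational(-139909, 72) ≈ -1943.2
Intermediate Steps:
Function('X')(U, l) = Add(Rational(1, 2), Mul(Rational(2, 3), Pow(l, -1))) (Function('X')(U, l) = Add(Mul(1, Rational(1, 2)), Mul(4, Pow(Mul(6, l), -1))) = Add(Rational(1, 2), Mul(4, Mul(Rational(1, 6), Pow(l, -1)))) = Add(Rational(1, 2), Mul(Rational(2, 3), Pow(l, -1))))
Function('V')(h) = Add(Mul(-1, h), Mul(-1, Pow(h, 2)), Mul(-1, h, Add(-11, h))) (Function('V')(h) = Mul(-1, Add(Add(Pow(h, 2), Mul(Add(-11, h), h)), h)) = Mul(-1, Add(Add(Pow(h, 2), Mul(h, Add(-11, h))), h)) = Mul(-1, Add(h, Pow(h, 2), Mul(h, Add(-11, h)))) = Add(Mul(-1, h), Mul(-1, Pow(h, 2)), Mul(-1, h, Add(-11, h))))
Add(Function('V')(Function('X')(-7, -8)), -1947) = Add(Mul(2, Mul(Rational(1, 6), Pow(-8, -1), Add(4, Mul(3, -8))), Add(5, Mul(-1, Mul(Rational(1, 6), Pow(-8, -1), Add(4, Mul(3, -8)))))), -1947) = Add(Mul(2, Mul(Rational(1, 6), Rational(-1, 8), Add(4, -24)), Add(5, Mul(-1, Mul(Rational(1, 6), Rational(-1, 8), Add(4, -24))))), -1947) = Add(Mul(2, Mul(Rational(1, 6), Rational(-1, 8), -20), Add(5, Mul(-1, Mul(Rational(1, 6), Rational(-1, 8), -20)))), -1947) = Add(Mul(2, Rational(5, 12), Add(5, Mul(-1, Rational(5, 12)))), -1947) = Add(Mul(2, Rational(5, 12), Add(5, Rational(-5, 12))), -1947) = Add(Mul(2, Rational(5, 12), Rational(55, 12)), -1947) = Add(Rational(275, 72), -1947) = Rational(-139909, 72)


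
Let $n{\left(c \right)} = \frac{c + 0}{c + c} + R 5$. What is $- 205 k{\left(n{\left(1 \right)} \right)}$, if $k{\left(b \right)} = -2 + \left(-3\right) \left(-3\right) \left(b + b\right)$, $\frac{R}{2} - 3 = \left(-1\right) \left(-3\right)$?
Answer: $-222835$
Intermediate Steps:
$R = 12$ ($R = 6 + 2 \left(\left(-1\right) \left(-3\right)\right) = 6 + 2 \cdot 3 = 6 + 6 = 12$)
$n{\left(c \right)} = \frac{121}{2}$ ($n{\left(c \right)} = \frac{c + 0}{c + c} + 12 \cdot 5 = \frac{c}{2 c} + 60 = c \frac{1}{2 c} + 60 = \frac{1}{2} + 60 = \frac{121}{2}$)
$k{\left(b \right)} = -2 + 18 b$ ($k{\left(b \right)} = -2 + 9 \cdot 2 b = -2 + 18 b$)
$- 205 k{\left(n{\left(1 \right)} \right)} = - 205 \left(-2 + 18 \cdot \frac{121}{2}\right) = - 205 \left(-2 + 1089\right) = \left(-205\right) 1087 = -222835$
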